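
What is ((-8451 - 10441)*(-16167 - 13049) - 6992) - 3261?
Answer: 551938419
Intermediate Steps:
((-8451 - 10441)*(-16167 - 13049) - 6992) - 3261 = (-18892*(-29216) - 6992) - 3261 = (551948672 - 6992) - 3261 = 551941680 - 3261 = 551938419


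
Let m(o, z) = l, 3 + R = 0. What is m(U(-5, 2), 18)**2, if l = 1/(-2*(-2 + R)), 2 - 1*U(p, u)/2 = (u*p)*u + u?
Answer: 1/100 ≈ 0.010000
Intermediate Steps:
U(p, u) = 4 - 2*u - 2*p*u**2 (U(p, u) = 4 - 2*((u*p)*u + u) = 4 - 2*((p*u)*u + u) = 4 - 2*(p*u**2 + u) = 4 - 2*(u + p*u**2) = 4 + (-2*u - 2*p*u**2) = 4 - 2*u - 2*p*u**2)
R = -3 (R = -3 + 0 = -3)
l = 1/10 (l = 1/(-2*(-2 - 3)) = 1/(-2*(-5)) = 1/10 ≈ 0.10000)
m(o, z) = 1/10
m(U(-5, 2), 18)**2 = (1/10)**2 = 1/100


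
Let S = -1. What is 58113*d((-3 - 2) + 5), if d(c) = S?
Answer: -58113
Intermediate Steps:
d(c) = -1
58113*d((-3 - 2) + 5) = 58113*(-1) = -58113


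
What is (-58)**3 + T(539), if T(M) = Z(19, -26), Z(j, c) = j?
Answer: -195093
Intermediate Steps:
T(M) = 19
(-58)**3 + T(539) = (-58)**3 + 19 = -195112 + 19 = -195093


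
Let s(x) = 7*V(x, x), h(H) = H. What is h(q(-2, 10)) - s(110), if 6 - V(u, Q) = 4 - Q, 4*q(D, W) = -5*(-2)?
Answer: -1563/2 ≈ -781.50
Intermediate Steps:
q(D, W) = 5/2 (q(D, W) = (-5*(-2))/4 = (¼)*10 = 5/2)
V(u, Q) = 2 + Q (V(u, Q) = 6 - (4 - Q) = 6 + (-4 + Q) = 2 + Q)
s(x) = 14 + 7*x (s(x) = 7*(2 + x) = 14 + 7*x)
h(q(-2, 10)) - s(110) = 5/2 - (14 + 7*110) = 5/2 - (14 + 770) = 5/2 - 1*784 = 5/2 - 784 = -1563/2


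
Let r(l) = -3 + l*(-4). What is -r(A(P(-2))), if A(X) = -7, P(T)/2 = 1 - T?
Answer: -25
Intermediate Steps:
P(T) = 2 - 2*T (P(T) = 2*(1 - T) = 2 - 2*T)
r(l) = -3 - 4*l
-r(A(P(-2))) = -(-3 - 4*(-7)) = -(-3 + 28) = -1*25 = -25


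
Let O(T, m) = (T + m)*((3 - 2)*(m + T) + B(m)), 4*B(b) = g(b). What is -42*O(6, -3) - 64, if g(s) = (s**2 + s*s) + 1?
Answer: -2081/2 ≈ -1040.5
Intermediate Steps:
g(s) = 1 + 2*s**2 (g(s) = (s**2 + s**2) + 1 = 2*s**2 + 1 = 1 + 2*s**2)
B(b) = 1/4 + b**2/2 (B(b) = (1 + 2*b**2)/4 = 1/4 + b**2/2)
O(T, m) = (T + m)*(1/4 + T + m + m**2/2) (O(T, m) = (T + m)*((3 - 2)*(m + T) + (1/4 + m**2/2)) = (T + m)*(1*(T + m) + (1/4 + m**2/2)) = (T + m)*((T + m) + (1/4 + m**2/2)) = (T + m)*(1/4 + T + m + m**2/2))
-42*O(6, -3) - 64 = -42*(6**2 + (-3)**2 + (1/2)*(-3)**3 + (1/4)*6 + (1/4)*(-3) + (1/2)*6*(-3)**2 + 2*6*(-3)) - 64 = -42*(36 + 9 + (1/2)*(-27) + 3/2 - 3/4 + (1/2)*6*9 - 36) - 64 = -42*(36 + 9 - 27/2 + 3/2 - 3/4 + 27 - 36) - 64 = -42*93/4 - 64 = -1953/2 - 64 = -2081/2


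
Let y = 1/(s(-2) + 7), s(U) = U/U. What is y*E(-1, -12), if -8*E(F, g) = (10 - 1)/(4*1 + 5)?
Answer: -1/64 ≈ -0.015625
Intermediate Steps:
s(U) = 1
E(F, g) = -1/8 (E(F, g) = -(10 - 1)/(8*(4*1 + 5)) = -9/(8*(4 + 5)) = -9/(8*9) = -1/8*1 = -1/8)
y = 1/8 (y = 1/(1 + 7) = 1/8 ≈ 0.12500)
y*E(-1, -12) = (1/8)*(-1/8) = -1/64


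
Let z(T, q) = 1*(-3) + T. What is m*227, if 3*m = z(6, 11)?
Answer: 227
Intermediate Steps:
z(T, q) = -3 + T
m = 1 (m = (-3 + 6)/3 = (1/3)*3 = 1)
m*227 = 1*227 = 227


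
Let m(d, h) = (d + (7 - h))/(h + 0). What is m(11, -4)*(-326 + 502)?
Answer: -968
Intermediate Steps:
m(d, h) = (7 + d - h)/h
m(11, -4)*(-326 + 502) = ((7 + 11 - 1*(-4))/(-4))*(-326 + 502) = -(7 + 11 + 4)/4*176 = -¼*22*176 = -11/2*176 = -968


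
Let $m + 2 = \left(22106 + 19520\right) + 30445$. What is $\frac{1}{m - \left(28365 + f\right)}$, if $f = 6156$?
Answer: $\frac{1}{37548} \approx 2.6633 \cdot 10^{-5}$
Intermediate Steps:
$m = 72069$ ($m = -2 + \left(\left(22106 + 19520\right) + 30445\right) = -2 + \left(41626 + 30445\right) = -2 + 72071 = 72069$)
$\frac{1}{m - \left(28365 + f\right)} = \frac{1}{72069 - 34521} = \frac{1}{37548}$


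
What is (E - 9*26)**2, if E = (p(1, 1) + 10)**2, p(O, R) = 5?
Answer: 81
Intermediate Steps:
E = 225 (E = (5 + 10)**2 = 15**2 = 225)
(E - 9*26)**2 = (225 - 9*26)**2 = (225 - 234)**2 = (-9)**2 = 81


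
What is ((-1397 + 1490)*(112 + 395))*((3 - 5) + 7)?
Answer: 235755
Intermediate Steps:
((-1397 + 1490)*(112 + 395))*((3 - 5) + 7) = (93*507)*(-2 + 7) = 47151*5 = 235755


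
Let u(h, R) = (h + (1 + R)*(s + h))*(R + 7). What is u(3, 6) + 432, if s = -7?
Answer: 107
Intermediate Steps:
u(h, R) = (7 + R)*(h + (1 + R)*(-7 + h)) (u(h, R) = (h + (1 + R)*(-7 + h))*(R + 7) = (h + (1 + R)*(-7 + h))*(7 + R) = (7 + R)*(h + (1 + R)*(-7 + h)))
u(3, 6) + 432 = (-49 - 56*6 - 7*6² + 14*3 + 3*6² + 9*6*3) + 432 = (-49 - 336 - 7*36 + 42 + 3*36 + 162) + 432 = (-49 - 336 - 252 + 42 + 108 + 162) + 432 = -325 + 432 = 107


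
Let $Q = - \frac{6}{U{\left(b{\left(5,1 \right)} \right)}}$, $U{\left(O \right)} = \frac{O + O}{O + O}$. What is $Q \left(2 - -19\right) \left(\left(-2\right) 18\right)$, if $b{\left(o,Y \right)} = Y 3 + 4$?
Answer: $4536$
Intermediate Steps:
$b{\left(o,Y \right)} = 4 + 3 Y$ ($b{\left(o,Y \right)} = 3 Y + 4 = 4 + 3 Y$)
$U{\left(O \right)} = 1$ ($U{\left(O \right)} = \frac{2 O}{2 O} = 2 O \frac{1}{2 O} = 1$)
$Q = -6$ ($Q = - \frac{6}{1} = \left(-6\right) 1 = -6$)
$Q \left(2 - -19\right) \left(\left(-2\right) 18\right) = - 6 \left(2 - -19\right) \left(\left(-2\right) 18\right) = - 6 \left(2 + 19\right) \left(-36\right) = \left(-6\right) 21 \left(-36\right) = \left(-126\right) \left(-36\right) = 4536$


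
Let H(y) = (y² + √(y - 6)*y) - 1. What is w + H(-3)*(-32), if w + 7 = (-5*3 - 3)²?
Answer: 61 + 288*I ≈ 61.0 + 288.0*I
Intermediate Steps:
H(y) = -1 + y² + y*√(-6 + y) (H(y) = (y² + √(-6 + y)*y) - 1 = (y² + y*√(-6 + y)) - 1 = -1 + y² + y*√(-6 + y))
w = 317 (w = -7 + (-5*3 - 3)² = -7 + (-15 - 3)² = -7 + (-18)² = -7 + 324 = 317)
w + H(-3)*(-32) = 317 + (-1 + (-3)² - 3*√(-6 - 3))*(-32) = 317 + (-1 + 9 - 9*I)*(-32) = 317 + (8 - 9*I)*(-32) = 317 + (-256 + 288*I) = 61 + 288*I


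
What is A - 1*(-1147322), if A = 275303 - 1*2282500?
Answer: -859875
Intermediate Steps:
A = -2007197 (A = 275303 - 2282500 = -2007197)
A - 1*(-1147322) = -2007197 - 1*(-1147322) = -2007197 + 1147322 = -859875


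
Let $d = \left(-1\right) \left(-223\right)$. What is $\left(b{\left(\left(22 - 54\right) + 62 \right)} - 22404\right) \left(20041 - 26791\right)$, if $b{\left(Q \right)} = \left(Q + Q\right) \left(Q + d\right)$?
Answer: $48762000$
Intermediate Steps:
$d = 223$
$b{\left(Q \right)} = 2 Q \left(223 + Q\right)$ ($b{\left(Q \right)} = \left(Q + Q\right) \left(Q + 223\right) = 2 Q \left(223 + Q\right)$)
$\left(b{\left(\left(22 - 54\right) + 62 \right)} - 22404\right) \left(20041 - 26791\right) = \left(2 \left(\left(22 - 54\right) + 62\right) \left(223 + \left(\left(22 - 54\right) + 62\right)\right) - 22404\right) \left(20041 - 26791\right) = \left(2 \left(-32 + 62\right) \left(223 + \left(-32 + 62\right)\right) - 22404\right) \left(-6750\right) = \left(2 \cdot 30 \left(223 + 30\right) - 22404\right) \left(-6750\right) = \left(2 \cdot 30 \cdot 253 - 22404\right) \left(-6750\right) = \left(15180 - 22404\right) \left(-6750\right) = \left(-7224\right) \left(-6750\right) = 48762000$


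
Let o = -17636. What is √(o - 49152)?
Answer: 2*I*√16697 ≈ 258.43*I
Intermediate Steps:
√(o - 49152) = √(-17636 - 49152) = √(-66788) = 2*I*√16697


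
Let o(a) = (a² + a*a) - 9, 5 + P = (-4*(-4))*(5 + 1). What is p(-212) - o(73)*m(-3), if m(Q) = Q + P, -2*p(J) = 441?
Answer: -1874665/2 ≈ -9.3733e+5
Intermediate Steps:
p(J) = -441/2 (p(J) = -½*441 = -441/2)
P = 91 (P = -5 + (-4*(-4))*(5 + 1) = -5 + 16*6 = -5 + 96 = 91)
m(Q) = 91 + Q (m(Q) = Q + 91 = 91 + Q)
o(a) = -9 + 2*a² (o(a) = (a² + a²) - 9 = 2*a² - 9 = -9 + 2*a²)
p(-212) - o(73)*m(-3) = -441/2 - (-9 + 2*73²)*(91 - 3) = -441/2 - (-9 + 2*5329)*88 = -441/2 - (-9 + 10658)*88 = -441/2 - 10649*88 = -441/2 - 1*937112 = -441/2 - 937112 = -1874665/2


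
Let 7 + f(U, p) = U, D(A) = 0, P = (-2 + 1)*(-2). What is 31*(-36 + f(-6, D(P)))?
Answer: -1519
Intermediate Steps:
P = 2 (P = -1*(-2) = 2)
f(U, p) = -7 + U
31*(-36 + f(-6, D(P))) = 31*(-36 + (-7 - 6)) = 31*(-36 - 13) = 31*(-49) = -1519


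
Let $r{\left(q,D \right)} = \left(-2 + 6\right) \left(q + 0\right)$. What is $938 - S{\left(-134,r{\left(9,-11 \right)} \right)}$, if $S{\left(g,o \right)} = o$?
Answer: $902$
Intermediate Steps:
$r{\left(q,D \right)} = 4 q$
$938 - S{\left(-134,r{\left(9,-11 \right)} \right)} = 938 - 4 \cdot 9 = 938 - 36 = 902$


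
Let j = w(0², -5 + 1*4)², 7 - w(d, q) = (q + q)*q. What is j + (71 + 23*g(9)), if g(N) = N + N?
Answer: 510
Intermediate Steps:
g(N) = 2*N
w(d, q) = 7 - 2*q² (w(d, q) = 7 - (q + q)*q = 7 - 2*q*q = 7 - 2*q²)
j = 25 (j = (7 - 2*(-5 + 1*4)²)² = (7 - 2*(-5 + 4)²)² = (7 - 2*(-1)²)² = (7 - 2*1)² = (7 - 2)² = 5² = 25)
j + (71 + 23*g(9)) = 25 + (71 + 23*(2*9)) = 25 + (71 + 23*18) = 25 + (71 + 414) = 25 + 485 = 510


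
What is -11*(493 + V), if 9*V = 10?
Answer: -48917/9 ≈ -5435.2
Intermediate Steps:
V = 10/9 (V = (⅑)*10 = 10/9 ≈ 1.1111)
-11*(493 + V) = -11*(493 + 10/9) = -11*4447/9 = -48917/9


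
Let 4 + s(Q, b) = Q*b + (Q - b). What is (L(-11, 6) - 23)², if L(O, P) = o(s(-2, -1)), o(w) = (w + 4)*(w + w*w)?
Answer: 289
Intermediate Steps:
s(Q, b) = -4 + Q - b + Q*b (s(Q, b) = -4 + (Q*b + (Q - b)) = -4 + (Q - b + Q*b) = -4 + Q - b + Q*b)
o(w) = (4 + w)*(w + w²)
L(O, P) = 6 (L(O, P) = (-4 - 2 - 1*(-1) - 2*(-1))*(4 + (-4 - 2 - 1*(-1) - 2*(-1))² + 5*(-4 - 2 - 1*(-1) - 2*(-1))) = (-4 - 2 + 1 + 2)*(4 + (-4 - 2 + 1 + 2)² + 5*(-4 - 2 + 1 + 2)) = -3*(4 + (-3)² + 5*(-3)) = -3*(4 + 9 - 15) = -3*(-2) = 6)
(L(-11, 6) - 23)² = (6 - 23)² = (-17)² = 289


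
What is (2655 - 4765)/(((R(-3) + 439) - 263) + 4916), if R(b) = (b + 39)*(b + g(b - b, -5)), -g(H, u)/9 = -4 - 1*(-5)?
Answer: -211/466 ≈ -0.45279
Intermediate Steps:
g(H, u) = -9 (g(H, u) = -9*(-4 - 1*(-5)) = -9*(-4 + 5) = -9*1 = -9)
R(b) = (-9 + b)*(39 + b) (R(b) = (b + 39)*(b - 9) = (39 + b)*(-9 + b) = (-9 + b)*(39 + b))
(2655 - 4765)/(((R(-3) + 439) - 263) + 4916) = (2655 - 4765)/((((-351 + (-3)² + 30*(-3)) + 439) - 263) + 4916) = -2110/((((-351 + 9 - 90) + 439) - 263) + 4916) = -2110/(((-432 + 439) - 263) + 4916) = -2110/((7 - 263) + 4916) = -2110/(-256 + 4916) = -2110/4660 = -2110*1/4660 = -211/466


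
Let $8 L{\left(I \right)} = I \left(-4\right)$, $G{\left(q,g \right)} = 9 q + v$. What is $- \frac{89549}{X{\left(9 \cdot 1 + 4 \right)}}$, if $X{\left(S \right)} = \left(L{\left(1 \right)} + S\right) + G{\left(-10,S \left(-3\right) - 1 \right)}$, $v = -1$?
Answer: $\frac{179098}{157} \approx 1140.8$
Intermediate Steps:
$G{\left(q,g \right)} = -1 + 9 q$ ($G{\left(q,g \right)} = 9 q - 1 = -1 + 9 q$)
$L{\left(I \right)} = - \frac{I}{2}$ ($L{\left(I \right)} = \frac{I \left(-4\right)}{8} = \frac{\left(-4\right) I}{8} = - \frac{I}{2}$)
$X{\left(S \right)} = - \frac{183}{2} + S$ ($X{\left(S \right)} = \left(\left(- \frac{1}{2}\right) 1 + S\right) + \left(-1 + 9 \left(-10\right)\right) = \left(- \frac{1}{2} + S\right) - 91 = - \frac{183}{2} + S$)
$- \frac{89549}{X{\left(9 \cdot 1 + 4 \right)}} = - \frac{89549}{- \frac{183}{2} + \left(9 \cdot 1 + 4\right)} = - \frac{89549}{- \frac{183}{2} + \left(9 + 4\right)} = - \frac{89549}{- \frac{183}{2} + 13} = - \frac{89549}{- \frac{157}{2}} = \left(-89549\right) \left(- \frac{2}{157}\right) = \frac{179098}{157}$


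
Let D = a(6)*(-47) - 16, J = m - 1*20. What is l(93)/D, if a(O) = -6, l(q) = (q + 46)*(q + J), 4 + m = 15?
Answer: 834/19 ≈ 43.895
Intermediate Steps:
m = 11 (m = -4 + 15 = 11)
J = -9 (J = 11 - 1*20 = 11 - 20 = -9)
l(q) = (-9 + q)*(46 + q) (l(q) = (q + 46)*(q - 9) = (46 + q)*(-9 + q) = (-9 + q)*(46 + q))
D = 266 (D = -6*(-47) - 16 = 282 - 16 = 266)
l(93)/D = (-414 + 93² + 37*93)/266 = (-414 + 8649 + 3441)*(1/266) = 11676*(1/266) = 834/19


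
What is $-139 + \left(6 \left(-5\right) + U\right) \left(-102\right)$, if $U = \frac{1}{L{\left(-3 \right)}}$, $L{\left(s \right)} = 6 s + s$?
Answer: $\frac{20481}{7} \approx 2925.9$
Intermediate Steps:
$L{\left(s \right)} = 7 s$
$U = - \frac{1}{21}$ ($U = \frac{1}{7 \left(-3\right)} = \frac{1}{-21} = - \frac{1}{21} \approx -0.047619$)
$-139 + \left(6 \left(-5\right) + U\right) \left(-102\right) = -139 + \left(6 \left(-5\right) - \frac{1}{21}\right) \left(-102\right) = -139 + \left(-30 - \frac{1}{21}\right) \left(-102\right) = -139 - - \frac{21454}{7} = -139 + \frac{21454}{7} = \frac{20481}{7}$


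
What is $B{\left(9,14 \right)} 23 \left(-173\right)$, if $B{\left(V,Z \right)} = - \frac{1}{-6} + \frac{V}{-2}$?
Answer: $\frac{51727}{3} \approx 17242.0$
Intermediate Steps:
$B{\left(V,Z \right)} = \frac{1}{6} - \frac{V}{2}$ ($B{\left(V,Z \right)} = \left(-1\right) \left(- \frac{1}{6}\right) + V \left(- \frac{1}{2}\right) = \frac{1}{6} - \frac{V}{2}$)
$B{\left(9,14 \right)} 23 \left(-173\right) = \left(\frac{1}{6} - \frac{9}{2}\right) 23 \left(-173\right) = \left(- \frac{13}{3}\right) 23 \left(-173\right) = \left(- \frac{299}{3}\right) \left(-173\right) = \frac{51727}{3}$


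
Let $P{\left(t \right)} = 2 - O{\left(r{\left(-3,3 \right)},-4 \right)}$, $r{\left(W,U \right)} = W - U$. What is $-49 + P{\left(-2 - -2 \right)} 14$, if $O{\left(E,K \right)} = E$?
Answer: $63$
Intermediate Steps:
$P{\left(t \right)} = 8$ ($P{\left(t \right)} = 2 - \left(-3 - 3\right) = 2 - -6 = 2 + 6 = 8$)
$-49 + P{\left(-2 - -2 \right)} 14 = -49 + 8 \cdot 14 = -49 + 112 = 63$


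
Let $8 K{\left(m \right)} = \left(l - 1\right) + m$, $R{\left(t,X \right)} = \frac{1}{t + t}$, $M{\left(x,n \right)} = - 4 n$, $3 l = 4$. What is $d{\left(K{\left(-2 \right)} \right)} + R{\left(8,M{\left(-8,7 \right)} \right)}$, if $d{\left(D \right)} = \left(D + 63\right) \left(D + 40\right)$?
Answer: $\frac{1439221}{576} \approx 2498.6$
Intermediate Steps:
$l = \frac{4}{3}$ ($l = \frac{1}{3} \cdot 4 = \frac{4}{3} \approx 1.3333$)
$R{\left(t,X \right)} = \frac{1}{2 t}$
$K{\left(m \right)} = \frac{1}{24} + \frac{m}{8}$ ($K{\left(m \right)} = \frac{\left(\frac{4}{3} - 1\right) + m}{8} = \frac{\frac{1}{3} + m}{8} = \frac{1}{24} + \frac{m}{8}$)
$d{\left(D \right)} = \left(40 + D\right) \left(63 + D\right)$ ($d{\left(D \right)} = \left(63 + D\right) \left(40 + D\right) = \left(40 + D\right) \left(63 + D\right)$)
$d{\left(K{\left(-2 \right)} \right)} + R{\left(8,M{\left(-8,7 \right)} \right)} = \left(2520 + \left(\frac{1}{24} + \frac{1}{8} \left(-2\right)\right)^{2} + 103 \left(\frac{1}{24} + \frac{1}{8} \left(-2\right)\right)\right) + \frac{1}{2 \cdot 8} = \left(2520 + \left(\frac{1}{24} - \frac{1}{4}\right)^{2} + 103 \left(\frac{1}{24} - \frac{1}{4}\right)\right) + \frac{1}{2} \cdot \frac{1}{8} = \left(2520 + \left(- \frac{5}{24}\right)^{2} + 103 \left(- \frac{5}{24}\right)\right) + \frac{1}{16} = \left(2520 + \frac{25}{576} - \frac{515}{24}\right) + \frac{1}{16} = \frac{1439185}{576} + \frac{1}{16} = \frac{1439221}{576}$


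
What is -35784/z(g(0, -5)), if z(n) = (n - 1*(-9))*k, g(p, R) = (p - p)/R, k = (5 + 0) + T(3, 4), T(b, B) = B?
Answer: -3976/9 ≈ -441.78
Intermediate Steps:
k = 9 (k = (5 + 0) + 4 = 5 + 4 = 9)
g(p, R) = 0 (g(p, R) = 0/R = 0)
z(n) = 81 + 9*n (z(n) = (n - 1*(-9))*9 = (n + 9)*9 = (9 + n)*9 = 81 + 9*n)
-35784/z(g(0, -5)) = -35784/(81 + 9*0) = -35784/(81 + 0) = -35784/81 = -35784*1/81 = -3976/9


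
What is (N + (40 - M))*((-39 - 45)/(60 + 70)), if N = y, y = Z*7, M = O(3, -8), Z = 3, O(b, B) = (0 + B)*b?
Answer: -714/13 ≈ -54.923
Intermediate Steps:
O(b, B) = B*b
M = -24 (M = -8*3 = -24)
y = 21 (y = 3*7 = 21)
N = 21
(N + (40 - M))*((-39 - 45)/(60 + 70)) = (21 + (40 - 1*(-24)))*((-39 - 45)/(60 + 70)) = (21 + (40 + 24))*(-84/130) = (21 + 64)*(-84*1/130) = 85*(-42/65) = -714/13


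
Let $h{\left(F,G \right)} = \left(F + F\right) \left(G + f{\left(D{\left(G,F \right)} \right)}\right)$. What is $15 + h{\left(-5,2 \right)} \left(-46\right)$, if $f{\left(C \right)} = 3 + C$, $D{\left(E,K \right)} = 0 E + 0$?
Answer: $2315$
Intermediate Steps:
$D{\left(E,K \right)} = 0$ ($D{\left(E,K \right)} = 0 + 0 = 0$)
$h{\left(F,G \right)} = 2 F \left(3 + G\right)$ ($h{\left(F,G \right)} = \left(F + F\right) \left(G + \left(3 + 0\right)\right) = 2 F \left(G + 3\right) = 2 F \left(3 + G\right)$)
$15 + h{\left(-5,2 \right)} \left(-46\right) = 15 + 2 \left(-5\right) \left(3 + 2\right) \left(-46\right) = 15 + 2 \left(-5\right) 5 \left(-46\right) = 15 - -2300 = 15 + 2300 = 2315$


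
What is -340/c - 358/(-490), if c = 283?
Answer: -32643/69335 ≈ -0.47080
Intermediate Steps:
-340/c - 358/(-490) = -340/283 - 358/(-490) = -340*1/283 - 358*(-1/490) = -340/283 + 179/245 = -32643/69335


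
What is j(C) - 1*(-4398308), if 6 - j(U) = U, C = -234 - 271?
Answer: 4398819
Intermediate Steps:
C = -505
j(U) = 6 - U
j(C) - 1*(-4398308) = (6 - 1*(-505)) - 1*(-4398308) = (6 + 505) + 4398308 = 511 + 4398308 = 4398819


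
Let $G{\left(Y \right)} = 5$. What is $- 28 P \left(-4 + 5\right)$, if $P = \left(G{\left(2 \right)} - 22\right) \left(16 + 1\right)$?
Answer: $8092$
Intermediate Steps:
$P = -289$ ($P = \left(5 - 22\right) \left(16 + 1\right) = \left(-17\right) 17 = -289$)
$- 28 P \left(-4 + 5\right) = \left(-28\right) \left(-289\right) \left(-4 + 5\right) = 8092 \cdot 1 = 8092$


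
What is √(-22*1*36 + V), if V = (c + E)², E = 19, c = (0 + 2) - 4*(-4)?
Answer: √577 ≈ 24.021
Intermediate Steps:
c = 18 (c = 2 + 16 = 18)
V = 1369 (V = (18 + 19)² = 37² = 1369)
√(-22*1*36 + V) = √(-22*1*36 + 1369) = √(-22*36 + 1369) = √(-792 + 1369) = √577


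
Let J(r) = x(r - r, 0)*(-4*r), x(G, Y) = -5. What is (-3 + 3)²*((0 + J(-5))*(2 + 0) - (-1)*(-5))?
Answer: 0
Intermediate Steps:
J(r) = 20*r (J(r) = -(-20)*r = 20*r)
(-3 + 3)²*((0 + J(-5))*(2 + 0) - (-1)*(-5)) = (-3 + 3)²*((0 + 20*(-5))*(2 + 0) - (-1)*(-5)) = 0²*((0 - 100)*2 - 1*5) = 0*(-100*2 - 5) = 0*(-200 - 5) = 0*(-205) = 0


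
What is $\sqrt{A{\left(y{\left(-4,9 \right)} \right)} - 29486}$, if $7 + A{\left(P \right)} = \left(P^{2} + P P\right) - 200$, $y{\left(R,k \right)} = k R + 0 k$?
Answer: $i \sqrt{27101} \approx 164.62 i$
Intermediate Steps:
$y{\left(R,k \right)} = R k$ ($y{\left(R,k \right)} = R k + 0 = R k$)
$A{\left(P \right)} = -207 + 2 P^{2}$ ($A{\left(P \right)} = -7 - \left(200 - P^{2} - P P\right) = -7 + \left(\left(P^{2} + P^{2}\right) - 200\right) = -7 + \left(2 P^{2} - 200\right) = -7 + \left(-200 + 2 P^{2}\right) = -207 + 2 P^{2}$)
$\sqrt{A{\left(y{\left(-4,9 \right)} \right)} - 29486} = \sqrt{\left(-207 + 2 \left(\left(-4\right) 9\right)^{2}\right) - 29486} = \sqrt{\left(-207 + 2 \left(-36\right)^{2}\right) - 29486} = \sqrt{\left(-207 + 2 \cdot 1296\right) - 29486} = \sqrt{\left(-207 + 2592\right) - 29486} = \sqrt{2385 - 29486} = \sqrt{-27101} = i \sqrt{27101}$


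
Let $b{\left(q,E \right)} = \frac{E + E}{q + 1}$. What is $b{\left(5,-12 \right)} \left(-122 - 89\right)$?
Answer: $844$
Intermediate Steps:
$b{\left(q,E \right)} = \frac{2 E}{1 + q}$
$b{\left(5,-12 \right)} \left(-122 - 89\right) = 2 \left(-12\right) \frac{1}{1 + 5} \left(-122 - 89\right) = 2 \left(-12\right) \frac{1}{6} \left(-211\right) = \left(-4\right) \left(-211\right) = 844$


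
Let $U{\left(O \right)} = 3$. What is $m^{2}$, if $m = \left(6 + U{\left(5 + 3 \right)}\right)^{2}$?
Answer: $6561$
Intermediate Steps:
$m = 81$ ($m = \left(6 + 3\right)^{2} = 9^{2} = 81$)
$m^{2} = 81^{2} = 6561$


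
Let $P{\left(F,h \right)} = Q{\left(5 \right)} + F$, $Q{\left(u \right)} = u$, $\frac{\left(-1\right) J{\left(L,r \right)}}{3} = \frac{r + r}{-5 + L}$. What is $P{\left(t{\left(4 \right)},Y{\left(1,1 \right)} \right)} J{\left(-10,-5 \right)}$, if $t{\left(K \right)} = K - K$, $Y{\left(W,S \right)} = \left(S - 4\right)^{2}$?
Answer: $-10$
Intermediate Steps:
$J{\left(L,r \right)} = - \frac{6 r}{-5 + L}$ ($J{\left(L,r \right)} = - 3 \frac{r + r}{-5 + L} = - 3 \frac{2 r}{-5 + L} = - \frac{6 r}{-5 + L}$)
$Y{\left(W,S \right)} = \left(-4 + S\right)^{2}$
$t{\left(K \right)} = 0$
$P{\left(F,h \right)} = 5 + F$
$P{\left(t{\left(4 \right)},Y{\left(1,1 \right)} \right)} J{\left(-10,-5 \right)} = \left(5 + 0\right) \left(\left(-6\right) \left(-5\right) \frac{1}{-5 - 10}\right) = 5 \left(\left(-6\right) \left(-5\right) \frac{1}{-15}\right) = 5 \left(\left(-6\right) \left(-5\right) \left(- \frac{1}{15}\right)\right) = 5 \left(-2\right) = -10$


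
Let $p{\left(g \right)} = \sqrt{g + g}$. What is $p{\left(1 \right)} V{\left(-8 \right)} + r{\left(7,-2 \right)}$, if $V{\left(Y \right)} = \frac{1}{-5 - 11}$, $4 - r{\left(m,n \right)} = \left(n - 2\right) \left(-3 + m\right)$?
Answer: $20 - \frac{\sqrt{2}}{16} \approx 19.912$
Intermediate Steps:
$r{\left(m,n \right)} = 4 - \left(-3 + m\right) \left(-2 + n\right)$ ($r{\left(m,n \right)} = 4 - \left(n - 2\right) \left(-3 + m\right) = 4 - \left(-2 + n\right) \left(-3 + m\right) = 4 - \left(-3 + m\right) \left(-2 + n\right)$)
$p{\left(g \right)} = \sqrt{2} \sqrt{g}$ ($p{\left(g \right)} = \sqrt{2 g} = \sqrt{2} \sqrt{g}$)
$V{\left(Y \right)} = - \frac{1}{16}$ ($V{\left(Y \right)} = \frac{1}{-16} = - \frac{1}{16}$)
$p{\left(1 \right)} V{\left(-8 \right)} + r{\left(7,-2 \right)} = \sqrt{2} \sqrt{1} \left(- \frac{1}{16}\right) + \left(-2 + 2 \cdot 7 + 3 \left(-2\right) - 7 \left(-2\right)\right) = \sqrt{2} \cdot 1 \left(- \frac{1}{16}\right) + \left(-2 + 14 - 6 + 14\right) = \sqrt{2} \left(- \frac{1}{16}\right) + 20 = - \frac{\sqrt{2}}{16} + 20 = 20 - \frac{\sqrt{2}}{16}$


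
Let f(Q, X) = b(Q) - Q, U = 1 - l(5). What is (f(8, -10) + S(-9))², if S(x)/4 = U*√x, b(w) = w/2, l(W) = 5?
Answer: -2288 + 384*I ≈ -2288.0 + 384.0*I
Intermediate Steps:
U = -4 (U = 1 - 1*5 = 1 - 5 = -4)
b(w) = w/2 (b(w) = w*(½) = w/2)
f(Q, X) = -Q/2 (f(Q, X) = Q/2 - Q = -Q/2)
S(x) = -16*√x (S(x) = 4*(-4*√x) = -16*√x)
(f(8, -10) + S(-9))² = (-½*8 - 48*I)² = (-4 - 48*I)²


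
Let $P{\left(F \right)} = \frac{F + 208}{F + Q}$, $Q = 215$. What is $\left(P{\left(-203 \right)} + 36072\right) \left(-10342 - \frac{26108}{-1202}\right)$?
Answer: $- \frac{223738731506}{601} \approx -3.7228 \cdot 10^{8}$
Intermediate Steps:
$P{\left(F \right)} = \frac{208 + F}{215 + F}$ ($P{\left(F \right)} = \frac{F + 208}{F + 215} = \frac{208 + F}{215 + F}$)
$\left(P{\left(-203 \right)} + 36072\right) \left(-10342 - \frac{26108}{-1202}\right) = \left(\frac{208 - 203}{215 - 203} + 36072\right) \left(-10342 - \frac{26108}{-1202}\right) = \left(\frac{1}{12} \cdot 5 + 36072\right) \left(-10342 - - \frac{13054}{601}\right) = \left(\frac{1}{12} \cdot 5 + 36072\right) \left(-10342 + \frac{13054}{601}\right) = \left(\frac{5}{12} + 36072\right) \left(- \frac{6202488}{601}\right) = \frac{432869}{12} \left(- \frac{6202488}{601}\right) = - \frac{223738731506}{601}$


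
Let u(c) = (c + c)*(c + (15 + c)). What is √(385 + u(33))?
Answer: √5731 ≈ 75.703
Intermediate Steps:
u(c) = 2*c*(15 + 2*c) (u(c) = (2*c)*(15 + 2*c) = 2*c*(15 + 2*c))
√(385 + u(33)) = √(385 + 2*33*(15 + 2*33)) = √(385 + 2*33*(15 + 66)) = √(385 + 2*33*81) = √(385 + 5346) = √5731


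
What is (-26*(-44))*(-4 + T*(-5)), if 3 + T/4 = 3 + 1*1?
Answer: -27456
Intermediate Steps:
T = 4 (T = -12 + 4*(3 + 1*1) = -12 + 4*(3 + 1) = -12 + 4*4 = -12 + 16 = 4)
(-26*(-44))*(-4 + T*(-5)) = (-26*(-44))*(-4 + 4*(-5)) = 1144*(-4 - 20) = 1144*(-24) = -27456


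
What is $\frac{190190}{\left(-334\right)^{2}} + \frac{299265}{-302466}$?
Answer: $\frac{1005883425}{1405912379} \approx 0.71547$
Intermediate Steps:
$\frac{190190}{\left(-334\right)^{2}} + \frac{299265}{-302466} = \frac{190190}{111556} + 299265 \left(- \frac{1}{302466}\right) = 190190 \cdot \frac{1}{111556} - \frac{99755}{100822} = \frac{95095}{55778} - \frac{99755}{100822} = \frac{1005883425}{1405912379}$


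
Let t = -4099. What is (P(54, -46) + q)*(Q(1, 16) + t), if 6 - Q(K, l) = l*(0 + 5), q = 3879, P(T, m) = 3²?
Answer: -16224624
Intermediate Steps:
P(T, m) = 9
Q(K, l) = 6 - 5*l (Q(K, l) = 6 - l*(0 + 5) = 6 - l*5 = 6 - 5*l)
(P(54, -46) + q)*(Q(1, 16) + t) = (9 + 3879)*((6 - 5*16) - 4099) = 3888*((6 - 80) - 4099) = 3888*(-74 - 4099) = 3888*(-4173) = -16224624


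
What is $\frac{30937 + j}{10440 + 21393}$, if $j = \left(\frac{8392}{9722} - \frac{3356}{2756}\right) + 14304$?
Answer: $\frac{151521281854}{106616006757} \approx 1.4212$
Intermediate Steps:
$j = \frac{47906184281}{3349229}$ ($j = \left(8392 \cdot \frac{1}{9722} - \frac{839}{689}\right) + 14304 = \left(\frac{4196}{4861} - \frac{839}{689}\right) + 14304 = - \frac{1187335}{3349229} + 14304 = \frac{47906184281}{3349229} \approx 14304.0$)
$\frac{30937 + j}{10440 + 21393} = \frac{30937 + \frac{47906184281}{3349229}}{10440 + 21393} = \frac{151521281854}{3349229 \cdot 31833} = \frac{151521281854}{3349229} \cdot \frac{1}{31833} = \frac{151521281854}{106616006757}$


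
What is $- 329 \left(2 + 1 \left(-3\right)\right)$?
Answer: $329$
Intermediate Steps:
$- 329 \left(2 + 1 \left(-3\right)\right) = - 329 \left(2 - 3\right) = \left(-329\right) \left(-1\right) = 329$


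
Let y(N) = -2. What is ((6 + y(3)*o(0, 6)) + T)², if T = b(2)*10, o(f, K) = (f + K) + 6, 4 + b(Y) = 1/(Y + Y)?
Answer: 12321/4 ≈ 3080.3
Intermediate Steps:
b(Y) = -4 + 1/(2*Y) (b(Y) = -4 + 1/(Y + Y) = -4 + 1/(2*Y))
o(f, K) = 6 + K + f (o(f, K) = (K + f) + 6 = 6 + K + f)
T = -75/2 (T = (-4 + (½)/2)*10 = (-4 + (½)*(½))*10 = (-4 + ¼)*10 = -15/4*10 = -75/2 ≈ -37.500)
((6 + y(3)*o(0, 6)) + T)² = ((6 - 2*(6 + 6 + 0)) - 75/2)² = ((6 - 2*12) - 75/2)² = ((6 - 24) - 75/2)² = (-18 - 75/2)² = (-111/2)² = 12321/4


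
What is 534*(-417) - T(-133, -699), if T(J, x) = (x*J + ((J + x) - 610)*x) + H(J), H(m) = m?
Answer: -1323470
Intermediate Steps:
T(J, x) = J + J*x + x*(-610 + J + x) (T(J, x) = (x*J + ((J + x) - 610)*x) + J = (J*x + (-610 + J + x)*x) + J = (J*x + x*(-610 + J + x)) + J = J + J*x + x*(-610 + J + x))
534*(-417) - T(-133, -699) = 534*(-417) - (-133 + (-699)² - 610*(-699) + 2*(-133)*(-699)) = -222678 - (-133 + 488601 + 426390 + 185934) = -222678 - 1*1100792 = -222678 - 1100792 = -1323470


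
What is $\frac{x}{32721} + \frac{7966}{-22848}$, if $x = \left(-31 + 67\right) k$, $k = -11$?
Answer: $- \frac{6421507}{17800224} \approx -0.36075$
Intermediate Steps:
$x = -396$ ($x = \left(-31 + 67\right) \left(-11\right) = 36 \left(-11\right) = -396$)
$\frac{x}{32721} + \frac{7966}{-22848} = - \frac{396}{32721} + \frac{7966}{-22848} = \left(-396\right) \frac{1}{32721} + 7966 \left(- \frac{1}{22848}\right) = - \frac{132}{10907} - \frac{569}{1632} = - \frac{6421507}{17800224}$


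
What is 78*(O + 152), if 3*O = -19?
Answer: 11362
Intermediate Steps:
O = -19/3 (O = (1/3)*(-19) = -19/3 ≈ -6.3333)
78*(O + 152) = 78*(-19/3 + 152) = 78*(437/3) = 11362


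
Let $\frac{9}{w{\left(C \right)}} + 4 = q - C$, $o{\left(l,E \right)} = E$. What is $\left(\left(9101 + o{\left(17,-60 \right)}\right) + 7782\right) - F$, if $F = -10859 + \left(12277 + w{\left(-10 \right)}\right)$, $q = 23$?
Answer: $\frac{446736}{29} \approx 15405.0$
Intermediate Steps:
$w{\left(C \right)} = \frac{9}{19 - C}$ ($w{\left(C \right)} = \frac{9}{-4 - \left(-23 + C\right)} = \frac{9}{19 - C}$)
$F = \frac{41131}{29}$ ($F = -10859 + \left(12277 - \frac{9}{-19 - 10}\right) = -10859 + \left(12277 - \frac{9}{-29}\right) = -10859 + \left(12277 - - \frac{9}{29}\right) = -10859 + \left(12277 + \frac{9}{29}\right) = -10859 + \frac{356042}{29} = \frac{41131}{29} \approx 1418.3$)
$\left(\left(9101 + o{\left(17,-60 \right)}\right) + 7782\right) - F = \left(\left(9101 - 60\right) + 7782\right) - \frac{41131}{29} = \left(9041 + 7782\right) - \frac{41131}{29} = 16823 - \frac{41131}{29} = \frac{446736}{29}$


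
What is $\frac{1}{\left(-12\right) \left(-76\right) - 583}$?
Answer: $\frac{1}{329} \approx 0.0030395$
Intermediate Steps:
$\frac{1}{\left(-12\right) \left(-76\right) - 583} = \frac{1}{912 - 583} = \frac{1}{329}$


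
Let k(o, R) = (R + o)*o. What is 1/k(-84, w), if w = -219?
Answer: 1/25452 ≈ 3.9290e-5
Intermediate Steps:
k(o, R) = o*(R + o)
1/k(-84, w) = 1/(-84*(-219 - 84)) = 1/(-84*(-303)) = 1/25452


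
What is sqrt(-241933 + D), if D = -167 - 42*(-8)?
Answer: 2*I*sqrt(60441) ≈ 491.69*I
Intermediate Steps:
D = 169 (D = -167 + 336 = 169)
sqrt(-241933 + D) = sqrt(-241933 + 169) = sqrt(-241764) = 2*I*sqrt(60441)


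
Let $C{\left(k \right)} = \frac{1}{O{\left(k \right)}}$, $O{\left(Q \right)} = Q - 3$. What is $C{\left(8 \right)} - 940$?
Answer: $- \frac{4699}{5} \approx -939.8$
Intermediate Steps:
$O{\left(Q \right)} = -3 + Q$ ($O{\left(Q \right)} = Q - 3 = -3 + Q$)
$C{\left(k \right)} = \frac{1}{-3 + k}$
$C{\left(8 \right)} - 940 = \frac{1}{-3 + 8} - 940 = \frac{1}{5} - 940 = - \frac{4699}{5}$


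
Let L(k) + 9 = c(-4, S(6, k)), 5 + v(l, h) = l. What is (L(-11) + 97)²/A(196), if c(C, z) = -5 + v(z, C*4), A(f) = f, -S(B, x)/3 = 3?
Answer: 4761/196 ≈ 24.291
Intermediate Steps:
v(l, h) = -5 + l
S(B, x) = -9 (S(B, x) = -3*3 = -9)
c(C, z) = -10 + z (c(C, z) = -5 + (-5 + z) = -10 + z)
L(k) = -28 (L(k) = -9 + (-10 - 9) = -9 - 19 = -28)
(L(-11) + 97)²/A(196) = (-28 + 97)²/196 = 69²*(1/196) = 4761*(1/196) = 4761/196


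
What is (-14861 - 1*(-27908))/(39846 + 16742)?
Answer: 13047/56588 ≈ 0.23056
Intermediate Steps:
(-14861 - 1*(-27908))/(39846 + 16742) = (-14861 + 27908)/56588 = 13047*(1/56588) = 13047/56588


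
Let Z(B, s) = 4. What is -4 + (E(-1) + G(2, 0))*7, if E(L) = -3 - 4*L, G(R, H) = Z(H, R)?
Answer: 31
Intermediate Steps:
G(R, H) = 4
-4 + (E(-1) + G(2, 0))*7 = -4 + ((-3 - 4*(-1)) + 4)*7 = -4 + ((-3 + 4) + 4)*7 = -4 + (1 + 4)*7 = -4 + 5*7 = -4 + 35 = 31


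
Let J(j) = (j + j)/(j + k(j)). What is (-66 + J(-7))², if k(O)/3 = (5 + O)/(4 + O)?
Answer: 99856/25 ≈ 3994.2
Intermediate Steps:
k(O) = 3*(5 + O)/(4 + O) (k(O) = 3*((5 + O)/(4 + O)) = 3*(5 + O)/(4 + O))
J(j) = 2*j/(j + 3*(5 + j)/(4 + j)) (J(j) = (j + j)/(j + 3*(5 + j)/(4 + j)) = (2*j)/(j + 3*(5 + j)/(4 + j)) = 2*j/(j + 3*(5 + j)/(4 + j)))
(-66 + J(-7))² = (-66 + 2*(-7)*(4 - 7)/(15 + (-7)² + 7*(-7)))² = (-66 + 2*(-7)*(-3)/(15 + 49 - 49))² = (-66 + 2*(-7)*(-3)/15)² = (-66 + 2*(-7)*(1/15)*(-3))² = (-66 + 14/5)² = (-316/5)² = 99856/25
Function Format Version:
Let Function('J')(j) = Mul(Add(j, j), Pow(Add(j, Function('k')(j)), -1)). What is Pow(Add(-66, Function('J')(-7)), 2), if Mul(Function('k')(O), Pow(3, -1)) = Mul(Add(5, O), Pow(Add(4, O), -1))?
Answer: Rational(99856, 25) ≈ 3994.2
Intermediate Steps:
Function('k')(O) = Mul(3, Pow(Add(4, O), -1), Add(5, O)) (Function('k')(O) = Mul(3, Mul(Add(5, O), Pow(Add(4, O), -1))) = Mul(3, Mul(Pow(Add(4, O), -1), Add(5, O))) = Mul(3, Pow(Add(4, O), -1), Add(5, O)))
Function('J')(j) = Mul(2, j, Pow(Add(j, Mul(3, Pow(Add(4, j), -1), Add(5, j))), -1)) (Function('J')(j) = Mul(Add(j, j), Pow(Add(j, Mul(3, Pow(Add(4, j), -1), Add(5, j))), -1)) = Mul(Mul(2, j), Pow(Add(j, Mul(3, Pow(Add(4, j), -1), Add(5, j))), -1)) = Mul(2, j, Pow(Add(j, Mul(3, Pow(Add(4, j), -1), Add(5, j))), -1)))
Pow(Add(-66, Function('J')(-7)), 2) = Pow(Add(-66, Mul(2, -7, Pow(Add(15, Pow(-7, 2), Mul(7, -7)), -1), Add(4, -7))), 2) = Pow(Add(-66, Mul(2, -7, Pow(Add(15, 49, -49), -1), -3)), 2) = Pow(Add(-66, Mul(2, -7, Pow(15, -1), -3)), 2) = Pow(Add(-66, Mul(2, -7, Rational(1, 15), -3)), 2) = Pow(Add(-66, Rational(14, 5)), 2) = Pow(Rational(-316, 5), 2) = Rational(99856, 25)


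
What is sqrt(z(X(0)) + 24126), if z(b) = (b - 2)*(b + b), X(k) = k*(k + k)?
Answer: sqrt(24126) ≈ 155.33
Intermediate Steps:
X(k) = 2*k**2 (X(k) = k*(2*k) = 2*k**2)
z(b) = 2*b*(-2 + b) (z(b) = (-2 + b)*(2*b) = 2*b*(-2 + b))
sqrt(z(X(0)) + 24126) = sqrt(2*(2*0**2)*(-2 + 2*0**2) + 24126) = sqrt(2*(2*0)*(-2 + 2*0) + 24126) = sqrt(2*0*(-2 + 0) + 24126) = sqrt(2*0*(-2) + 24126) = sqrt(0 + 24126) = sqrt(24126)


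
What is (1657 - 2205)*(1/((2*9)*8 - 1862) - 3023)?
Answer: 1423023110/859 ≈ 1.6566e+6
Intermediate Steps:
(1657 - 2205)*(1/((2*9)*8 - 1862) - 3023) = -548*(1/(18*8 - 1862) - 3023) = -548*(1/(144 - 1862) - 3023) = -548*(1/(-1718) - 3023) = -548*(-1/1718 - 3023) = -548*(-5193515/1718) = 1423023110/859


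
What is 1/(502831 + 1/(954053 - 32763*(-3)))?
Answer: 1052342/529150180203 ≈ 1.9887e-6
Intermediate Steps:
1/(502831 + 1/(954053 - 32763*(-3))) = 1/(502831 + 1/(954053 + 98289)) = 1/(502831 + 1/1052342) = 1/(529150180203/1052342) = 1052342/529150180203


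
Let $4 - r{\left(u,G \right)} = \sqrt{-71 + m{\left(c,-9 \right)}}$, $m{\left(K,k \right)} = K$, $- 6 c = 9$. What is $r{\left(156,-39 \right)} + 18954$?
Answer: $18958 - \frac{i \sqrt{290}}{2} \approx 18958.0 - 8.5147 i$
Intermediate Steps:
$c = - \frac{3}{2}$ ($c = \left(- \frac{1}{6}\right) 9 = - \frac{3}{2} \approx -1.5$)
$r{\left(u,G \right)} = 4 - \frac{i \sqrt{290}}{2}$ ($r{\left(u,G \right)} = 4 - \sqrt{-71 - \frac{3}{2}} = 4 - \sqrt{- \frac{145}{2}} = 4 - \frac{i \sqrt{290}}{2}$)
$r{\left(156,-39 \right)} + 18954 = \left(4 - \frac{i \sqrt{290}}{2}\right) + 18954 = 18958 - \frac{i \sqrt{290}}{2}$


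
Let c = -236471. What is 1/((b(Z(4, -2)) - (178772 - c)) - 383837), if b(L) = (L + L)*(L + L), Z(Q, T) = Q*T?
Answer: -1/798824 ≈ -1.2518e-6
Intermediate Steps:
b(L) = 4*L² (b(L) = (2*L)*(2*L) = 4*L²)
1/((b(Z(4, -2)) - (178772 - c)) - 383837) = 1/((4*(4*(-2))² - (178772 - 1*(-236471))) - 383837) = 1/((4*(-8)² - (178772 + 236471)) - 383837) = 1/((4*64 - 1*415243) - 383837) = 1/((256 - 415243) - 383837) = 1/(-414987 - 383837) = 1/(-798824) = -1/798824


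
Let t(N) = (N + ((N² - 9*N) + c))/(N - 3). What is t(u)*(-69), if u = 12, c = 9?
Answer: -437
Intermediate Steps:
t(N) = (9 + N² - 8*N)/(-3 + N) (t(N) = (N + ((N² - 9*N) + 9))/(N - 3) = (N + (9 + N² - 9*N))/(-3 + N) = (9 + N² - 8*N)/(-3 + N))
t(u)*(-69) = ((9 + 12² - 8*12)/(-3 + 12))*(-69) = ((9 + 144 - 96)/9)*(-69) = ((⅑)*57)*(-69) = (19/3)*(-69) = -437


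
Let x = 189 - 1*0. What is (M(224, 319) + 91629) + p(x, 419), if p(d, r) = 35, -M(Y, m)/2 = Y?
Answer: 91216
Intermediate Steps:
M(Y, m) = -2*Y
x = 189 (x = 189 + 0 = 189)
(M(224, 319) + 91629) + p(x, 419) = (-2*224 + 91629) + 35 = (-448 + 91629) + 35 = 91181 + 35 = 91216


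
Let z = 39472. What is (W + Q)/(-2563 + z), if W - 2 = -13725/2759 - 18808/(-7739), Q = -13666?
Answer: -10807655621/29188048667 ≈ -0.37028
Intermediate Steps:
W = -11622701/21351901 (W = 2 + (-13725/2759 - 18808/(-7739)) = 2 + (-13725*1/2759 - 18808*(-1/7739)) = 2 + (-13725/2759 + 18808/7739) = 2 - 54326503/21351901 = -11622701/21351901 ≈ -0.54434)
(W + Q)/(-2563 + z) = (-11622701/21351901 - 13666)/(-2563 + 39472) = -291806701767/21351901/36909 = -291806701767/21351901*1/36909 = -10807655621/29188048667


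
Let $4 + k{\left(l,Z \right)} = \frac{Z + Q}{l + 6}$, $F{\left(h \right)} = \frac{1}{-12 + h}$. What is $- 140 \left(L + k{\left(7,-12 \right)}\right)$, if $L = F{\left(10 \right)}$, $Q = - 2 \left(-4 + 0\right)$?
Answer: $\frac{8750}{13} \approx 673.08$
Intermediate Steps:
$Q = 8$ ($Q = \left(-2\right) \left(-4\right) = 8$)
$k{\left(l,Z \right)} = -4 + \frac{8 + Z}{6 + l}$ ($k{\left(l,Z \right)} = -4 + \frac{Z + 8}{l + 6} = -4 + \frac{8 + Z}{6 + l}$)
$L = - \frac{1}{2}$ ($L = \frac{1}{-12 + 10} = \frac{1}{-2} = - \frac{1}{2} \approx -0.5$)
$- 140 \left(L + k{\left(7,-12 \right)}\right) = - 140 \left(- \frac{1}{2} + \frac{-16 - 12 - 28}{6 + 7}\right) = - 140 \left(- \frac{1}{2} + \frac{-16 - 12 - 28}{13}\right) = - 140 \left(- \frac{1}{2} + \frac{1}{13} \left(-56\right)\right) = - 140 \left(- \frac{1}{2} - \frac{56}{13}\right) = \left(-140\right) \left(- \frac{125}{26}\right) = \frac{8750}{13}$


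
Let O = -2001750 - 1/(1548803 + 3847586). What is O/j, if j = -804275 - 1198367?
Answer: 10802221680751/10807035259738 ≈ 0.99955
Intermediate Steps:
j = -2002642
O = -10802221680751/5396389 (O = -2001750 - 1/5396389 = -10802221680751/5396389 ≈ -2.0018e+6)
O/j = -10802221680751/5396389/(-2002642) = -10802221680751/5396389*(-1/2002642) = 10802221680751/10807035259738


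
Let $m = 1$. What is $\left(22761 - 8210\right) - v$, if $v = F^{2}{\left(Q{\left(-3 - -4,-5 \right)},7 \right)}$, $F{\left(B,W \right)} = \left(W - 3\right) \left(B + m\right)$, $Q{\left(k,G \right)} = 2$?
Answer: $14407$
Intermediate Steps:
$F{\left(B,W \right)} = \left(1 + B\right) \left(-3 + W\right)$ ($F{\left(B,W \right)} = \left(W - 3\right) \left(B + 1\right) = \left(-3 + W\right) \left(1 + B\right) = \left(1 + B\right) \left(-3 + W\right)$)
$v = 144$ ($v = \left(-3 + 7 - 6 + 2 \cdot 7\right)^{2} = \left(-3 + 7 - 6 + 14\right)^{2} = 12^{2} = 144$)
$\left(22761 - 8210\right) - v = \left(22761 - 8210\right) - 144 = 14551 - 144 = 14407$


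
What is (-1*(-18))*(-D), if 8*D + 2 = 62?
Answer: -135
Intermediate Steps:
D = 15/2 (D = -¼ + (⅛)*62 = -¼ + 31/4 = 15/2 ≈ 7.5000)
(-1*(-18))*(-D) = (-1*(-18))*(-1*15/2) = 18*(-15/2) = -135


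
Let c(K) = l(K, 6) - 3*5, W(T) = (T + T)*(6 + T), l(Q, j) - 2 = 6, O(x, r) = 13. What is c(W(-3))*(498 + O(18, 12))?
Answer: -3577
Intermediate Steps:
l(Q, j) = 8 (l(Q, j) = 2 + 6 = 8)
W(T) = 2*T*(6 + T) (W(T) = (2*T)*(6 + T) = 2*T*(6 + T))
c(K) = -7 (c(K) = 8 - 3*5 = 8 - 15 = -7)
c(W(-3))*(498 + O(18, 12)) = -7*(498 + 13) = -7*511 = -3577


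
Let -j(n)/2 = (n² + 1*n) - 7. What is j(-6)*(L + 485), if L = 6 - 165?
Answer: -14996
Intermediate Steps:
j(n) = 14 - 2*n - 2*n² (j(n) = -2*((n² + 1*n) - 7) = -2*((n² + n) - 7) = -2*((n + n²) - 7) = -2*(-7 + n + n²) = 14 - 2*n - 2*n²)
L = -159
j(-6)*(L + 485) = (14 - 2*(-6) - 2*(-6)²)*(-159 + 485) = (14 + 12 - 2*36)*326 = (14 + 12 - 72)*326 = -46*326 = -14996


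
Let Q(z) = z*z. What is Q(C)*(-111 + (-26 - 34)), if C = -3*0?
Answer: 0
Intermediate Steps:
C = 0
Q(z) = z²
Q(C)*(-111 + (-26 - 34)) = 0²*(-111 + (-26 - 34)) = 0*(-111 - 60) = 0*(-171) = 0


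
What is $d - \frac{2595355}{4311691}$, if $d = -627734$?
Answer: $- \frac{93330952881}{148679} \approx -6.2774 \cdot 10^{5}$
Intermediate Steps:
$d - \frac{2595355}{4311691} = -627734 - \frac{2595355}{4311691} = -627734 - \frac{89495}{148679} = - \frac{93330952881}{148679}$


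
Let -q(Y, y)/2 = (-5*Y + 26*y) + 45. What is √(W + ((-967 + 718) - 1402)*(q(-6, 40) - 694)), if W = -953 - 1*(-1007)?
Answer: 7*√98522 ≈ 2197.2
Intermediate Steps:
q(Y, y) = -90 - 52*y + 10*Y (q(Y, y) = -2*((-5*Y + 26*y) + 45) = -2*(45 - 5*Y + 26*y) = -90 - 52*y + 10*Y)
W = 54 (W = -953 + 1007 = 54)
√(W + ((-967 + 718) - 1402)*(q(-6, 40) - 694)) = √(54 + ((-967 + 718) - 1402)*((-90 - 52*40 + 10*(-6)) - 694)) = √(54 + (-249 - 1402)*((-90 - 2080 - 60) - 694)) = √(54 - 1651*(-2230 - 694)) = √(54 - 1651*(-2924)) = √(54 + 4827524) = √4827578 = 7*√98522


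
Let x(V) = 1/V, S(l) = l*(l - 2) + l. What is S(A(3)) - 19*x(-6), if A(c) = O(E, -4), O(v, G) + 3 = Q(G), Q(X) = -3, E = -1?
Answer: 271/6 ≈ 45.167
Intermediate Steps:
O(v, G) = -6 (O(v, G) = -3 - 3 = -6)
A(c) = -6
S(l) = l + l*(-2 + l) (S(l) = l*(-2 + l) + l = l + l*(-2 + l))
x(V) = 1/V
S(A(3)) - 19*x(-6) = -6*(-1 - 6) - 19/(-6) = -6*(-7) - 19*(-1/6) = 42 + 19/6 = 271/6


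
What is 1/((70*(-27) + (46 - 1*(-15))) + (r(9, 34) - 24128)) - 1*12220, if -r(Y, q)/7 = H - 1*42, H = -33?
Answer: -310779041/25432 ≈ -12220.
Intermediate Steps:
r(Y, q) = 525 (r(Y, q) = -7*(-33 - 1*42) = -7*(-33 - 42) = -7*(-75) = 525)
1/((70*(-27) + (46 - 1*(-15))) + (r(9, 34) - 24128)) - 1*12220 = 1/((70*(-27) + (46 - 1*(-15))) + (525 - 24128)) - 1*12220 = 1/((-1890 + (46 + 15)) - 23603) - 12220 = 1/((-1890 + 61) - 23603) - 12220 = 1/(-1829 - 23603) - 12220 = 1/(-25432) - 12220 = -1/25432 - 12220 = -310779041/25432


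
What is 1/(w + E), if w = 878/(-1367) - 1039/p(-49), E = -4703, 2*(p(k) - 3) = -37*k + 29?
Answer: -1263108/5942628509 ≈ -0.00021255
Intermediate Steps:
p(k) = 35/2 - 37*k/2 (p(k) = 3 + (-37*k + 29)/2 = 3 + (29 - 37*k)/2 = 3 + (29/2 - 37*k/2) = 35/2 - 37*k/2)
w = -2231585/1263108 (w = 878/(-1367) - 1039/(35/2 - 37/2*(-49)) = 878*(-1/1367) - 1039/(35/2 + 1813/2) = -878/1367 - 1039/924 = -2231585/1263108 ≈ -1.7667)
1/(w + E) = 1/(-2231585/1263108 - 4703) = 1/(-5942628509/1263108) = -1263108/5942628509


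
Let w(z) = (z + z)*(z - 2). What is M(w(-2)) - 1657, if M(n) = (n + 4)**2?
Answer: -1257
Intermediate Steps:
w(z) = 2*z*(-2 + z) (w(z) = (2*z)*(-2 + z) = 2*z*(-2 + z))
M(n) = (4 + n)**2
M(w(-2)) - 1657 = (4 + 2*(-2)*(-2 - 2))**2 - 1657 = (4 + 2*(-2)*(-4))**2 - 1657 = (4 + 16)**2 - 1657 = 20**2 - 1657 = 400 - 1657 = -1257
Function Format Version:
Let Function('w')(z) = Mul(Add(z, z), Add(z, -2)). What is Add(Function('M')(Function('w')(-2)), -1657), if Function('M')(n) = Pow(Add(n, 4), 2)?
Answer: -1257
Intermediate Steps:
Function('w')(z) = Mul(2, z, Add(-2, z)) (Function('w')(z) = Mul(Mul(2, z), Add(-2, z)) = Mul(2, z, Add(-2, z)))
Function('M')(n) = Pow(Add(4, n), 2)
Add(Function('M')(Function('w')(-2)), -1657) = Add(Pow(Add(4, Mul(2, -2, Add(-2, -2))), 2), -1657) = Add(Pow(Add(4, Mul(2, -2, -4)), 2), -1657) = Add(Pow(Add(4, 16), 2), -1657) = Add(Pow(20, 2), -1657) = Add(400, -1657) = -1257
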